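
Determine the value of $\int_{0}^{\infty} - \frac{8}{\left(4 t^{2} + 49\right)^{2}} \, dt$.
$- \frac{\pi}{343}$

Recall the elementary integral
$$J(a) = \int_{0}^{\infty} - \frac{1}{2 \left(a^{2} + t^{2}\right)} \, dt = - \frac{\pi}{4 a}.$$

Differentiating under the integral sign with respect to $a$,
$$\frac{dJ}{da} = \int_{0}^{\infty} \frac{a}{\left(a^{2} + t^{2}\right)^{2}} \, dt = \frac{\pi}{4 a^{2}},$$
so $\int_{0}^{\infty} - \frac{1}{2 \left(a^{2} + t^{2}\right)^{2}} \, dt = - \frac{\pi}{8 a^{3}}$.

Setting $a = \frac{7}{2}$:
$$I = - \frac{\pi}{343}.$$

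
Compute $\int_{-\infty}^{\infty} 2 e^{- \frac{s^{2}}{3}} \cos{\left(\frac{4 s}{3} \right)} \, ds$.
$\frac{2 \sqrt{3} \sqrt{\pi}}{e^{\frac{4}{3}}}$

Treat the cosine frequency as a parameter and define $I(b) = \int_{-\infty}^{\infty} 2 e^{- \frac{s^{2}}{3}} \cos{\left(b s \right)} \, ds$.

Differentiating under the integral sign,
$$I'(b) = \int_{-\infty}^{\infty} - 2 s e^{- \frac{s^{2}}{3}} \sin{\left(b s \right)} \, ds.$$

Integrate $\int_{-\infty}^{\infty} s \sin(b s)\, e^{- \frac{s^{2}}{3}}\, ds$ by parts with $u = \sin(b s)$ and $dv = s\, e^{- \frac{s^{2}}{3}}\, ds$, giving $v = - \frac{3 e^{- \frac{s^{2}}{3}}}{2}$. The boundary term vanishes and
$$\int_{-\infty}^{\infty} s \sin(b s)\, e^{- \frac{s^{2}}{3}}\, ds = \frac{3 b}{2} \int_{-\infty}^{\infty} \cos(b s)\, e^{- \frac{s^{2}}{3}}\, ds,$$
so $I'(b) = - \frac{3 b}{2}\, I(b)$.

This is a separable first-order ODE; solving with the initial condition $I(0) = \int_{-\infty}^{\infty} 2 e^{- \frac{s^{2}}{3}}\,ds = 2 \sqrt{3} \sqrt{\pi}$ gives
$$I(b) = 2 \sqrt{3} \sqrt{\pi} e^{- \frac{3 b^{2}}{4}}.$$

Setting $b = \frac{4}{3}$:
$$I = \frac{2 \sqrt{3} \sqrt{\pi}}{e^{\frac{4}{3}}}.$$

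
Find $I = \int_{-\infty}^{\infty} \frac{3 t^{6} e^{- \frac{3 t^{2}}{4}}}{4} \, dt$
$\frac{20 \sqrt{3} \sqrt{\pi}}{9}$

Consider the simpler parametrised integral
$$J(a) = \int_{-\infty}^{\infty} \frac{3 e^{- a t^{2}}}{4} \, dt = \frac{3 \sqrt{\pi}}{4 \sqrt{a}}.$$

Differentiating under the integral sign brings down a factor of $(-t^2)$:
$$\frac{dJ}{da} = \int_{-\infty}^{\infty} - \frac{3 t^{2} e^{- a t^{2}}}{4} \, dt = - \frac{3 \sqrt{\pi}}{8 a^{\frac{3}{2}}}.$$

Repeating $3$ times in total — each differentiation brings down another $(-t^2)$ — gives
$$\frac{d^{3}J}{da^{3}} = \int_{-\infty}^{\infty} - \frac{3 t^{6} e^{- a t^{2}}}{4} \, dt = - \frac{45 \sqrt{\pi}}{32 a^{\frac{7}{2}}},$$
and the integrand here is $(-1)^{3}$ times the target integrand, so $I = (-1)^{3}\,\frac{d^{3}J}{da^{3}} = \frac{45 \sqrt{\pi}}{32 a^{\frac{7}{2}}}$.

Setting $a = \frac{3}{4}$:
$$I = \frac{20 \sqrt{3} \sqrt{\pi}}{9}.$$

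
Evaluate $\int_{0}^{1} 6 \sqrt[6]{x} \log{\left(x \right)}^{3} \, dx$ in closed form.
$- \frac{46656}{2401}$

Start from the elementary integral
$$J(a) = \int_{0}^{1} 6 x^{a} \, dx = \frac{6}{a + 1}.$$

Differentiating under the integral sign brings down a factor of $\ln x$:
$$\frac{dJ}{da} = \int_{0}^{1} 6 x^{a} \log{\left(x \right)} \, dx = - \frac{6}{\left(a + 1\right)^{2}}.$$

Repeating $3$ times in total — each differentiation brings down another $\ln x$ — gives
$$\frac{d^{3}J}{da^{3}} = \int_{0}^{1} 6 x^{a} \log{\left(x \right)}^{3} \, dx = - \frac{36}{\left(a + 1\right)^{4}},$$
and the integrand here is exactly the target integrand, so $I = - \frac{36}{\left(a + 1\right)^{4}}$.

Setting $a = \frac{1}{6}$:
$$I = - \frac{46656}{2401}.$$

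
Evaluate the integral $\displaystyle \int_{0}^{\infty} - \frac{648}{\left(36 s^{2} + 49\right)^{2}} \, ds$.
$- \frac{27 \pi}{343}$

Recall the elementary integral
$$J(a) = \int_{0}^{\infty} - \frac{1}{2 \left(a^{2} + s^{2}\right)} \, ds = - \frac{\pi}{4 a}.$$

Differentiating under the integral sign with respect to $a$,
$$\frac{dJ}{da} = \int_{0}^{\infty} \frac{a}{\left(a^{2} + s^{2}\right)^{2}} \, ds = \frac{\pi}{4 a^{2}},$$
so $\int_{0}^{\infty} - \frac{1}{2 \left(a^{2} + s^{2}\right)^{2}} \, ds = - \frac{\pi}{8 a^{3}}$.

Setting $a = \frac{7}{6}$:
$$I = - \frac{27 \pi}{343}.$$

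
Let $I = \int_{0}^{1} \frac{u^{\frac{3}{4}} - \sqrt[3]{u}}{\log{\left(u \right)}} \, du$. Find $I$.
$\log{\left(\frac{21}{16} \right)}$

Consider the one-parameter family: let $I(a) = \int_{0}^{1} \frac{- \sqrt[3]{u} + u^{a}}{\log{\left(u \right)}} \, du$.

Since $\dfrac{\partial}{\partial a}\,u^{a} = u^{a} \ln u$, the $\ln u$ in the denominator cancels and
$$\frac{dI}{da} = \int_{0}^{1} u^{a} \, du = \left[\frac{u^{a+1}}{a+1}\right]_0^1 = \frac{1}{a + 1}.$$

Integrating with respect to $a$ gives $I(a) = \log{\left(\frac{3 a}{4} + \frac{3}{4} \right)} + C$.

At $a = \frac{1}{3}$ the integrand is identically $0$, so $I(\frac{1}{3}) = 0$. The closed form gives $0$, hence $C = 0$.

Setting $a = \frac{3}{4}$:
$$I = \log{\left(\frac{21}{16} \right)}.$$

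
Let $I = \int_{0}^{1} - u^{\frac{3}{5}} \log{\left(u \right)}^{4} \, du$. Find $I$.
$- \frac{9375}{4096}$

Start from the elementary integral
$$J(a) = \int_{0}^{1} - u^{a} \, du = - \frac{1}{a + 1}.$$

Differentiating under the integral sign brings down a factor of $\ln u$:
$$\frac{dJ}{da} = \int_{0}^{1} - u^{a} \log{\left(u \right)} \, du = \frac{1}{\left(a + 1\right)^{2}}.$$

Repeating $4$ times in total — each differentiation brings down another $\ln u$ — gives
$$\frac{d^{4}J}{da^{4}} = \int_{0}^{1} - u^{a} \log{\left(u \right)}^{4} \, du = - \frac{24}{\left(a + 1\right)^{5}},$$
and the integrand here is exactly the target integrand, so $I = - \frac{24}{\left(a + 1\right)^{5}}$.

Setting $a = \frac{3}{5}$:
$$I = - \frac{9375}{4096}.$$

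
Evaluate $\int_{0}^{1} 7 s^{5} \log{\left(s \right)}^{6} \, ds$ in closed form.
$\frac{35}{1944}$

Begin with the known integral
$$J(a) = \int_{0}^{1} 7 s^{a} \, ds = \frac{7}{a + 1}.$$

Differentiating under the integral sign brings down a factor of $\ln s$:
$$\frac{dJ}{da} = \int_{0}^{1} 7 s^{a} \log{\left(s \right)} \, ds = - \frac{7}{\left(a + 1\right)^{2}}.$$

Repeating $6$ times in total — each differentiation brings down another $\ln s$ — gives
$$\frac{d^{6}J}{da^{6}} = \int_{0}^{1} 7 s^{a} \log{\left(s \right)}^{6} \, ds = \frac{5040}{\left(a + 1\right)^{7}},$$
and the integrand here is exactly the target integrand, so $I = \frac{5040}{\left(a + 1\right)^{7}}$.

Setting $a = 5$:
$$I = \frac{35}{1944}.$$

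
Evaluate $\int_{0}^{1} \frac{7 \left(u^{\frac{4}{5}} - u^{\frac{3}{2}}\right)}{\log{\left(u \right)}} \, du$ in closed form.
$- \log{\left(\frac{6103515625}{612220032} \right)}$

Introduce a parameter $a$ in the exponent: let $I(a) = \int_{0}^{1} \frac{7 \left(u^{\frac{4}{5}} - u^{a}\right)}{\log{\left(u \right)}} \, du$.

Since $\dfrac{\partial}{\partial a}\,u^{a} = u^{a} \ln u$, the $\ln u$ in the denominator cancels and
$$\frac{dI}{da} = \int_{0}^{1} -7 u^{a} \, du = -7 \left[\frac{u^{a+1}}{a+1}\right]_0^1 = - \frac{7}{a + 1}.$$

Integrating with respect to $a$ gives $I(a) = - \log{\left(\frac{78125 \left(a + 1\right)^{7}}{4782969} \right)} + C$.

At $a = \frac{4}{5}$ the integrand is identically $0$, so $I(\frac{4}{5}) = 0$. The closed form gives $0$, hence $C = 0$.

Setting $a = \frac{3}{2}$:
$$I = - \log{\left(\frac{6103515625}{612220032} \right)}.$$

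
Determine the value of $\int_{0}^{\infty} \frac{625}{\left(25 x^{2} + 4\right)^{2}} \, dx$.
$\frac{125 \pi}{32}$

Begin with the known result
$$J(a) = \int_{0}^{\infty} \frac{1}{a^{2} + x^{2}} \, dx = \frac{\pi}{2 a}.$$

Differentiating under the integral sign with respect to $a$,
$$\frac{dJ}{da} = \int_{0}^{\infty} - \frac{2 a}{\left(a^{2} + x^{2}\right)^{2}} \, dx = - \frac{\pi}{2 a^{2}},$$
so $\int_{0}^{\infty} \frac{1}{\left(a^{2} + x^{2}\right)^{2}} \, dx = \frac{\pi}{4 a^{3}}$.

Setting $a = \frac{2}{5}$:
$$I = \frac{125 \pi}{32}.$$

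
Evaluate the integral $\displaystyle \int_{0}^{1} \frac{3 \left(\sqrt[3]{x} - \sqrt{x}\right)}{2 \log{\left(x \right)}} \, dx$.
$\log{\left(\frac{16 \sqrt{2}}{27} \right)}$

Introduce a parameter $a$ in the exponent: let $I(a) = \int_{0}^{1} \frac{3 \left(- \sqrt{x} + x^{a}\right)}{2 \log{\left(x \right)}} \, dx$.

Since $\dfrac{\partial}{\partial a}\,x^{a} = x^{a} \ln x$, the $\ln x$ in the denominator cancels and
$$\frac{dI}{da} = \int_{0}^{1} \frac{3}{2} x^{a} \, dx = \frac{3}{2} \left[\frac{x^{a+1}}{a+1}\right]_0^1 = \frac{3}{2 \left(a + 1\right)}.$$

Integrating with respect to $a$ gives $I(a) = \log{\left(\frac{2 \sqrt{6} \left(a + 1\right)^{\frac{3}{2}}}{9} \right)} + C$.

At $a = \frac{1}{2}$ the integrand is identically $0$, so $I(\frac{1}{2}) = 0$. The closed form gives $0$, hence $C = 0$.

Setting $a = \frac{1}{3}$:
$$I = \log{\left(\frac{16 \sqrt{2}}{27} \right)}.$$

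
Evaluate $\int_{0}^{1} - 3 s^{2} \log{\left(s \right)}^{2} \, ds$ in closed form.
$- \frac{2}{9}$

Start from the elementary integral
$$J(a) = \int_{0}^{1} - 3 s^{a} \, ds = - \frac{3}{a + 1}.$$

Differentiating under the integral sign brings down a factor of $\ln s$:
$$\frac{dJ}{da} = \int_{0}^{1} - 3 s^{a} \log{\left(s \right)} \, ds = \frac{3}{\left(a + 1\right)^{2}}.$$

Repeating twice in total — each differentiation brings down another $\ln s$ — gives
$$\frac{d^{2}J}{da^{2}} = \int_{0}^{1} - 3 s^{a} \log{\left(s \right)}^{2} \, ds = - \frac{6}{\left(a + 1\right)^{3}},$$
and the integrand here is exactly the target integrand, so $I = - \frac{6}{\left(a + 1\right)^{3}}$.

Setting $a = 2$:
$$I = - \frac{2}{9}.$$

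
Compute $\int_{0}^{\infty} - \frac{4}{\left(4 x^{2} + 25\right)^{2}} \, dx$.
$- \frac{\pi}{250}$

Begin with the known result
$$J(a) = \int_{0}^{\infty} - \frac{1}{4 \left(a^{2} + x^{2}\right)} \, dx = - \frac{\pi}{8 a}.$$

Differentiating under the integral sign with respect to $a$,
$$\frac{dJ}{da} = \int_{0}^{\infty} \frac{a}{2 \left(a^{2} + x^{2}\right)^{2}} \, dx = \frac{\pi}{8 a^{2}},$$
so $\int_{0}^{\infty} - \frac{1}{4 \left(a^{2} + x^{2}\right)^{2}} \, dx = - \frac{\pi}{16 a^{3}}$.

Setting $a = \frac{5}{2}$:
$$I = - \frac{\pi}{250}.$$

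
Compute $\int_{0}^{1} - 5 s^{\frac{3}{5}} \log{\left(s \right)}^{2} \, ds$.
$- \frac{625}{256}$

Start from the elementary integral
$$J(a) = \int_{0}^{1} - 5 s^{a} \, ds = - \frac{5}{a + 1}.$$

Differentiating under the integral sign brings down a factor of $\ln s$:
$$\frac{dJ}{da} = \int_{0}^{1} - 5 s^{a} \log{\left(s \right)} \, ds = \frac{5}{\left(a + 1\right)^{2}}.$$

Repeating twice in total — each differentiation brings down another $\ln s$ — gives
$$\frac{d^{2}J}{da^{2}} = \int_{0}^{1} - 5 s^{a} \log{\left(s \right)}^{2} \, ds = - \frac{10}{\left(a + 1\right)^{3}},$$
and the integrand here is exactly the target integrand, so $I = - \frac{10}{\left(a + 1\right)^{3}}$.

Setting $a = \frac{3}{5}$:
$$I = - \frac{625}{256}.$$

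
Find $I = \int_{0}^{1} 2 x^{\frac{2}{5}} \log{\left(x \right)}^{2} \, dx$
$\frac{500}{343}$

Start from the elementary integral
$$J(a) = \int_{0}^{1} 2 x^{a} \, dx = \frac{2}{a + 1}.$$

Differentiating under the integral sign brings down a factor of $\ln x$:
$$\frac{dJ}{da} = \int_{0}^{1} 2 x^{a} \log{\left(x \right)} \, dx = - \frac{2}{\left(a + 1\right)^{2}}.$$

Repeating twice in total — each differentiation brings down another $\ln x$ — gives
$$\frac{d^{2}J}{da^{2}} = \int_{0}^{1} 2 x^{a} \log{\left(x \right)}^{2} \, dx = \frac{4}{\left(a + 1\right)^{3}},$$
and the integrand here is exactly the target integrand, so $I = \frac{4}{\left(a + 1\right)^{3}}$.

Setting $a = \frac{2}{5}$:
$$I = \frac{500}{343}.$$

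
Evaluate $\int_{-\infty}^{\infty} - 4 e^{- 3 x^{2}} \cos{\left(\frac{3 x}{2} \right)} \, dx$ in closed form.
$- \frac{4 \sqrt{3} \sqrt{\pi}}{3 e^{\frac{3}{16}}}$

Let $b$ denote the cosine frequency and define $I(b) = \int_{-\infty}^{\infty} - 4 e^{- 3 x^{2}} \cos{\left(b x \right)} \, dx$.

Differentiating under the integral sign,
$$I'(b) = \int_{-\infty}^{\infty} 4 x e^{- 3 x^{2}} \sin{\left(b x \right)} \, dx.$$

Integrate $\int_{-\infty}^{\infty} x \sin(b x)\, e^{- 3 x^{2}}\, dx$ by parts with $u = \sin(b x)$ and $dv = x\, e^{- 3 x^{2}}\, dx$, giving $v = - \frac{e^{- 3 x^{2}}}{6}$. The boundary term vanishes and
$$\int_{-\infty}^{\infty} x \sin(b x)\, e^{- 3 x^{2}}\, dx = \frac{b}{6} \int_{-\infty}^{\infty} \cos(b x)\, e^{- 3 x^{2}}\, dx,$$
so $I'(b) = - \frac{b}{6}\, I(b)$.

This is a separable first-order ODE; solving with the initial condition $I(0) = \int_{-\infty}^{\infty} - 4 e^{- 3 x^{2}}\,dx = - \frac{4 \sqrt{3} \sqrt{\pi}}{3}$ gives
$$I(b) = - \frac{4 \sqrt{3} \sqrt{\pi} e^{- \frac{b^{2}}{12}}}{3}.$$

Setting $b = \frac{3}{2}$:
$$I = - \frac{4 \sqrt{3} \sqrt{\pi}}{3 e^{\frac{3}{16}}}.$$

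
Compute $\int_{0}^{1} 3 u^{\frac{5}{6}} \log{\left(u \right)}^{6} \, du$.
$\frac{604661760}{19487171}$

Begin with the known integral
$$J(a) = \int_{0}^{1} 3 u^{a} \, du = \frac{3}{a + 1}.$$

Differentiating under the integral sign brings down a factor of $\ln u$:
$$\frac{dJ}{da} = \int_{0}^{1} 3 u^{a} \log{\left(u \right)} \, du = - \frac{3}{\left(a + 1\right)^{2}}.$$

Repeating $6$ times in total — each differentiation brings down another $\ln u$ — gives
$$\frac{d^{6}J}{da^{6}} = \int_{0}^{1} 3 u^{a} \log{\left(u \right)}^{6} \, du = \frac{2160}{\left(a + 1\right)^{7}},$$
and the integrand here is exactly the target integrand, so $I = \frac{2160}{\left(a + 1\right)^{7}}$.

Setting $a = \frac{5}{6}$:
$$I = \frac{604661760}{19487171}.$$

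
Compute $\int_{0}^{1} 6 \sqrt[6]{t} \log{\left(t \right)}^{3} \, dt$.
$- \frac{46656}{2401}$

Begin with the known integral
$$J(a) = \int_{0}^{1} 6 t^{a} \, dt = \frac{6}{a + 1}.$$

Differentiating under the integral sign brings down a factor of $\ln t$:
$$\frac{dJ}{da} = \int_{0}^{1} 6 t^{a} \log{\left(t \right)} \, dt = - \frac{6}{\left(a + 1\right)^{2}}.$$

Repeating $3$ times in total — each differentiation brings down another $\ln t$ — gives
$$\frac{d^{3}J}{da^{3}} = \int_{0}^{1} 6 t^{a} \log{\left(t \right)}^{3} \, dt = - \frac{36}{\left(a + 1\right)^{4}},$$
and the integrand here is exactly the target integrand, so $I = - \frac{36}{\left(a + 1\right)^{4}}$.

Setting $a = \frac{1}{6}$:
$$I = - \frac{46656}{2401}.$$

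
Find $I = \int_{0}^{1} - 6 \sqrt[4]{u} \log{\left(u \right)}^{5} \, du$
$\frac{589824}{3125}$

Consider the simpler parametrised integral
$$J(a) = \int_{0}^{1} - 6 u^{a} \, du = - \frac{6}{a + 1}.$$

Differentiating under the integral sign brings down a factor of $\ln u$:
$$\frac{dJ}{da} = \int_{0}^{1} - 6 u^{a} \log{\left(u \right)} \, du = \frac{6}{\left(a + 1\right)^{2}}.$$

Repeating $5$ times in total — each differentiation brings down another $\ln u$ — gives
$$\frac{d^{5}J}{da^{5}} = \int_{0}^{1} - 6 u^{a} \log{\left(u \right)}^{5} \, du = \frac{720}{\left(a + 1\right)^{6}},$$
and the integrand here is exactly the target integrand, so $I = \frac{720}{\left(a + 1\right)^{6}}$.

Setting $a = \frac{1}{4}$:
$$I = \frac{589824}{3125}.$$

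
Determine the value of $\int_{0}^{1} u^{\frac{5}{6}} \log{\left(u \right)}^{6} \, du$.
$\frac{201553920}{19487171}$

Start from the elementary integral
$$J(a) = \int_{0}^{1} u^{a} \, du = \frac{1}{a + 1}.$$

Differentiating under the integral sign brings down a factor of $\ln u$:
$$\frac{dJ}{da} = \int_{0}^{1} u^{a} \log{\left(u \right)} \, du = - \frac{1}{\left(a + 1\right)^{2}}.$$

Repeating $6$ times in total — each differentiation brings down another $\ln u$ — gives
$$\frac{d^{6}J}{da^{6}} = \int_{0}^{1} u^{a} \log{\left(u \right)}^{6} \, du = \frac{720}{\left(a + 1\right)^{7}},$$
and the integrand here is exactly the target integrand, so $I = \frac{720}{\left(a + 1\right)^{7}}$.

Setting $a = \frac{5}{6}$:
$$I = \frac{201553920}{19487171}.$$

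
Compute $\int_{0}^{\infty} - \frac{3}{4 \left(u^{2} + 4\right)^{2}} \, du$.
$- \frac{3 \pi}{128}$

Recall the elementary integral
$$J(a) = \int_{0}^{\infty} - \frac{3}{4 \left(a^{2} + u^{2}\right)} \, du = - \frac{3 \pi}{8 a}.$$

Differentiating under the integral sign with respect to $a$,
$$\frac{dJ}{da} = \int_{0}^{\infty} \frac{3 a}{2 \left(a^{2} + u^{2}\right)^{2}} \, du = \frac{3 \pi}{8 a^{2}},$$
so $\int_{0}^{\infty} - \frac{3}{4 \left(a^{2} + u^{2}\right)^{2}} \, du = - \frac{3 \pi}{16 a^{3}}$.

Setting $a = 2$:
$$I = - \frac{3 \pi}{128}.$$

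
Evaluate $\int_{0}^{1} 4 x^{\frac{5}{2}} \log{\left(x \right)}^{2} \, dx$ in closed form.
$\frac{64}{343}$

Start from the elementary integral
$$J(a) = \int_{0}^{1} 4 x^{a} \, dx = \frac{4}{a + 1}.$$

Differentiating under the integral sign brings down a factor of $\ln x$:
$$\frac{dJ}{da} = \int_{0}^{1} 4 x^{a} \log{\left(x \right)} \, dx = - \frac{4}{\left(a + 1\right)^{2}}.$$

Repeating twice in total — each differentiation brings down another $\ln x$ — gives
$$\frac{d^{2}J}{da^{2}} = \int_{0}^{1} 4 x^{a} \log{\left(x \right)}^{2} \, dx = \frac{8}{\left(a + 1\right)^{3}},$$
and the integrand here is exactly the target integrand, so $I = \frac{8}{\left(a + 1\right)^{3}}$.

Setting $a = \frac{5}{2}$:
$$I = \frac{64}{343}.$$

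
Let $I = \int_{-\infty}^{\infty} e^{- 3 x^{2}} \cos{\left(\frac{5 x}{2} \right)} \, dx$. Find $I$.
$\frac{\sqrt{3} \sqrt{\pi}}{3 e^{\frac{25}{48}}}$

Let $b$ denote the cosine frequency and define $I(b) = \int_{-\infty}^{\infty} e^{- 3 x^{2}} \cos{\left(b x \right)} \, dx$.

Differentiating under the integral sign,
$$I'(b) = \int_{-\infty}^{\infty} - x e^{- 3 x^{2}} \sin{\left(b x \right)} \, dx.$$

Integrate $\int_{-\infty}^{\infty} x \sin(b x)\, e^{- 3 x^{2}}\, dx$ by parts with $u = \sin(b x)$ and $dv = x\, e^{- 3 x^{2}}\, dx$, giving $v = - \frac{e^{- 3 x^{2}}}{6}$. The boundary term vanishes and
$$\int_{-\infty}^{\infty} x \sin(b x)\, e^{- 3 x^{2}}\, dx = \frac{b}{6} \int_{-\infty}^{\infty} \cos(b x)\, e^{- 3 x^{2}}\, dx,$$
so $I'(b) = - \frac{b}{6}\, I(b)$.

This is a separable first-order ODE; solving with the initial condition $I(0) = \int_{-\infty}^{\infty} e^{- 3 x^{2}}\,dx = \frac{\sqrt{3} \sqrt{\pi}}{3}$ gives
$$I(b) = \frac{\sqrt{3} \sqrt{\pi} e^{- \frac{b^{2}}{12}}}{3}.$$

Setting $b = \frac{5}{2}$:
$$I = \frac{\sqrt{3} \sqrt{\pi}}{3 e^{\frac{25}{48}}}.$$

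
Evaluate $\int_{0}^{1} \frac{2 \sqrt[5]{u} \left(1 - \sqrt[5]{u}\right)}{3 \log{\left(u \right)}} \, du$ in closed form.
$- \frac{2 \log{\left(7 \right)}}{3} + \frac{2 \log{\left(6 \right)}}{3}$

Replace the exponent $\frac{2}{5}$ by a parameter $a$: let $I(a) = \int_{0}^{1} \frac{2 \left(\sqrt[5]{u} - u^{a}\right)}{3 \log{\left(u \right)}} \, du$.

Since $\dfrac{\partial}{\partial a}\,u^{a} = u^{a} \ln u$, the $\ln u$ in the denominator cancels and
$$\frac{dI}{da} = \int_{0}^{1} - \frac{2}{3} u^{a} \, du = - \frac{2}{3} \left[\frac{u^{a+1}}{a+1}\right]_0^1 = - \frac{2}{3 a + 3}.$$

Integrating with respect to $a$ gives $I(a) = - \frac{2 \log{\left(a + 1 \right)}}{3} - \frac{2 \log{\left(5 \right)}}{3} + \frac{2 \log{\left(6 \right)}}{3} + C$.

At $a = \frac{1}{5}$ the integrand is identically $0$, so $I(\frac{1}{5}) = 0$. The closed form gives $0$, hence $C = 0$.

Setting $a = \frac{2}{5}$:
$$I = - \frac{2 \log{\left(7 \right)}}{3} + \frac{2 \log{\left(6 \right)}}{3}.$$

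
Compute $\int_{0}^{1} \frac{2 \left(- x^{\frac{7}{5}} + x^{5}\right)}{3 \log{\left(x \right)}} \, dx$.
$- \frac{2 \log{\left(2 \right)}}{3} + \frac{2 \log{\left(5 \right)}}{3}$

Introduce a parameter $a$ in the exponent: let $I(a) = \int_{0}^{1} \frac{2 \left(- x^{\frac{7}{5}} + x^{a}\right)}{3 \log{\left(x \right)}} \, dx$.

Since $\dfrac{\partial}{\partial a}\,x^{a} = x^{a} \ln x$, the $\ln x$ in the denominator cancels and
$$\frac{dI}{da} = \int_{0}^{1} \frac{2}{3} x^{a} \, dx = \frac{2}{3} \left[\frac{x^{a+1}}{a+1}\right]_0^1 = \frac{2}{3 \left(a + 1\right)}.$$

Integrating with respect to $a$ gives $I(a) = \log{\left(\frac{\sqrt[3]{12} \cdot 5^{\frac{2}{3}} \left(a + 1\right)^{\frac{2}{3}}}{12} \right)} + C$.

At $a = \frac{7}{5}$ the integrand is identically $0$, so $I(\frac{7}{5}) = 0$. The closed form gives $0$, hence $C = 0$.

Setting $a = 5$:
$$I = - \frac{2 \log{\left(2 \right)}}{3} + \frac{2 \log{\left(5 \right)}}{3}.$$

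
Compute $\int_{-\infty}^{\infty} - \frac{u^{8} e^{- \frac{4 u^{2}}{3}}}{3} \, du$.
$- \frac{2835 \sqrt{3} \sqrt{\pi}}{8192}$

Start from the elementary integral
$$J(a) = \int_{-\infty}^{\infty} - \frac{e^{- a u^{2}}}{3} \, du = - \frac{\sqrt{\pi}}{3 \sqrt{a}}.$$

Differentiating under the integral sign brings down a factor of $(-u^2)$:
$$\frac{dJ}{da} = \int_{-\infty}^{\infty} \frac{u^{2} e^{- a u^{2}}}{3} \, du = \frac{\sqrt{\pi}}{6 a^{\frac{3}{2}}}.$$

Repeating $4$ times in total — each differentiation brings down another $(-u^2)$ — gives
$$\frac{d^{4}J}{da^{4}} = \int_{-\infty}^{\infty} - \frac{u^{8} e^{- a u^{2}}}{3} \, du = - \frac{35 \sqrt{\pi}}{16 a^{\frac{9}{2}}},$$
and the integrand here is exactly the target integrand, so $I = - \frac{35 \sqrt{\pi}}{16 a^{\frac{9}{2}}}$.

Setting $a = \frac{4}{3}$:
$$I = - \frac{2835 \sqrt{3} \sqrt{\pi}}{8192}.$$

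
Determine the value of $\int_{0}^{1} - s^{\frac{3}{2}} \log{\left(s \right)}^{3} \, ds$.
$\frac{96}{625}$

Consider the simpler parametrised integral
$$J(a) = \int_{0}^{1} - s^{a} \, ds = - \frac{1}{a + 1}.$$

Differentiating under the integral sign brings down a factor of $\ln s$:
$$\frac{dJ}{da} = \int_{0}^{1} - s^{a} \log{\left(s \right)} \, ds = \frac{1}{\left(a + 1\right)^{2}}.$$

Repeating $3$ times in total — each differentiation brings down another $\ln s$ — gives
$$\frac{d^{3}J}{da^{3}} = \int_{0}^{1} - s^{a} \log{\left(s \right)}^{3} \, ds = \frac{6}{\left(a + 1\right)^{4}},$$
and the integrand here is exactly the target integrand, so $I = \frac{6}{\left(a + 1\right)^{4}}$.

Setting $a = \frac{3}{2}$:
$$I = \frac{96}{625}.$$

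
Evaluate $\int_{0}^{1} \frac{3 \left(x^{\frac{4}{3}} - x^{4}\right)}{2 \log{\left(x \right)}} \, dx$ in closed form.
$\log{\left(\frac{7 \sqrt{105}}{225} \right)}$

Replace the exponent $\frac{4}{3}$ by a parameter $a$: let $I(a) = \int_{0}^{1} \frac{3 \left(- x^{4} + x^{a}\right)}{2 \log{\left(x \right)}} \, dx$.

Since $\dfrac{\partial}{\partial a}\,x^{a} = x^{a} \ln x$, the $\ln x$ in the denominator cancels and
$$\frac{dI}{da} = \int_{0}^{1} \frac{3}{2} x^{a} \, dx = \frac{3}{2} \left[\frac{x^{a+1}}{a+1}\right]_0^1 = \frac{3}{2 \left(a + 1\right)}.$$

Integrating with respect to $a$ gives $I(a) = \frac{3 \log{\left(a + 1 \right)}}{2} - \frac{3 \log{\left(5 \right)}}{2} + C$.

At $a = 4$ the integrand is identically $0$, so $I(4) = 0$. The closed form gives $0$, hence $C = 0$.

Setting $a = \frac{4}{3}$:
$$I = \log{\left(\frac{7 \sqrt{105}}{225} \right)}.$$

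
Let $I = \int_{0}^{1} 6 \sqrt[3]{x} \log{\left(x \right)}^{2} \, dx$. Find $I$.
$\frac{81}{16}$

Consider the simpler parametrised integral
$$J(a) = \int_{0}^{1} 6 x^{a} \, dx = \frac{6}{a + 1}.$$

Differentiating under the integral sign brings down a factor of $\ln x$:
$$\frac{dJ}{da} = \int_{0}^{1} 6 x^{a} \log{\left(x \right)} \, dx = - \frac{6}{\left(a + 1\right)^{2}}.$$

Repeating twice in total — each differentiation brings down another $\ln x$ — gives
$$\frac{d^{2}J}{da^{2}} = \int_{0}^{1} 6 x^{a} \log{\left(x \right)}^{2} \, dx = \frac{12}{\left(a + 1\right)^{3}},$$
and the integrand here is exactly the target integrand, so $I = \frac{12}{\left(a + 1\right)^{3}}$.

Setting $a = \frac{1}{3}$:
$$I = \frac{81}{16}.$$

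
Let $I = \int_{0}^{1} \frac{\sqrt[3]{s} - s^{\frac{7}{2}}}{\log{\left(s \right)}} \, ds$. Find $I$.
$\log{\left(\frac{8}{27} \right)}$

Replace the exponent $\frac{1}{3}$ by a parameter $a$: let $I(a) = \int_{0}^{1} \frac{- s^{\frac{7}{2}} + s^{a}}{\log{\left(s \right)}} \, ds$.

Since $\dfrac{\partial}{\partial a}\,s^{a} = s^{a} \ln s$, the $\ln s$ in the denominator cancels and
$$\frac{dI}{da} = \int_{0}^{1} s^{a} \, ds = \left[\frac{s^{a+1}}{a+1}\right]_0^1 = \frac{1}{a + 1}.$$

Integrating with respect to $a$ gives $I(a) = \log{\left(\frac{2 a}{9} + \frac{2}{9} \right)} + C$.

At $a = \frac{7}{2}$ the integrand is identically $0$, so $I(\frac{7}{2}) = 0$. The closed form gives $0$, hence $C = 0$.

Setting $a = \frac{1}{3}$:
$$I = \log{\left(\frac{8}{27} \right)}.$$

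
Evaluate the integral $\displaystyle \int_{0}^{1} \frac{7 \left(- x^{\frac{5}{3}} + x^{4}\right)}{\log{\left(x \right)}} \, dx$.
$\log{\left(\frac{170859375}{2097152} \right)}$

Introduce a parameter $a$ in the exponent: let $I(a) = \int_{0}^{1} \frac{7 \left(- x^{\frac{5}{3}} + x^{a}\right)}{\log{\left(x \right)}} \, dx$.

Since $\dfrac{\partial}{\partial a}\,x^{a} = x^{a} \ln x$, the $\ln x$ in the denominator cancels and
$$\frac{dI}{da} = \int_{0}^{1} 7 x^{a} \, dx = 7 \left[\frac{x^{a+1}}{a+1}\right]_0^1 = \frac{7}{a + 1}.$$

Integrating with respect to $a$ gives $I(a) = \log{\left(\frac{2187 \left(a + 1\right)^{7}}{2097152} \right)} + C$.

At $a = \frac{5}{3}$ the integrand is identically $0$, so $I(\frac{5}{3}) = 0$. The closed form gives $0$, hence $C = 0$.

Setting $a = 4$:
$$I = \log{\left(\frac{170859375}{2097152} \right)}.$$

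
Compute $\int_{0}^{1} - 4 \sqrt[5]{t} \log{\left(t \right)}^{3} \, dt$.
$\frac{625}{54}$

Start from the elementary integral
$$J(a) = \int_{0}^{1} - 4 t^{a} \, dt = - \frac{4}{a + 1}.$$

Differentiating under the integral sign brings down a factor of $\ln t$:
$$\frac{dJ}{da} = \int_{0}^{1} - 4 t^{a} \log{\left(t \right)} \, dt = \frac{4}{\left(a + 1\right)^{2}}.$$

Repeating $3$ times in total — each differentiation brings down another $\ln t$ — gives
$$\frac{d^{3}J}{da^{3}} = \int_{0}^{1} - 4 t^{a} \log{\left(t \right)}^{3} \, dt = \frac{24}{\left(a + 1\right)^{4}},$$
and the integrand here is exactly the target integrand, so $I = \frac{24}{\left(a + 1\right)^{4}}$.

Setting $a = \frac{1}{5}$:
$$I = \frac{625}{54}.$$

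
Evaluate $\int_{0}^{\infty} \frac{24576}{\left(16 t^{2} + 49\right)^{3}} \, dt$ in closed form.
$\frac{1152 \pi}{16807}$

Start from the standard arctangent integral
$$J(a) = \int_{0}^{\infty} \frac{6}{a^{2} + t^{2}} \, dt = \frac{3 \pi}{a}.$$

Differentiating under the integral sign with respect to $a$,
$$\frac{dJ}{da} = \int_{0}^{\infty} - \frac{12 a}{\left(a^{2} + t^{2}\right)^{2}} \, dt = - \frac{3 \pi}{a^{2}},$$
so $\int_{0}^{\infty} \frac{6}{\left(a^{2} + t^{2}\right)^{2}} \, dt = \frac{3 \pi}{2 a^{3}}$.

Repeating — each differentiation of $1/(t^2+a^2)^j$ produces $-2ja/(t^2+a^2)^{j+1}$ — and dividing through by $-2ja$ at each step yields, after $2$ differentiations in total,
$$\int_{0}^{\infty} \frac{6}{\left(a^{2} + t^{2}\right)^{3}} \, dt = \frac{9 \pi}{8 a^{5}}.$$

Setting $a = \frac{7}{4}$:
$$I = \frac{1152 \pi}{16807}.$$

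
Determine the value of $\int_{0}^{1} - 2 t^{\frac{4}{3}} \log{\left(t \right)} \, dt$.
$\frac{18}{49}$

Start from the elementary integral
$$J(a) = \int_{0}^{1} - 2 t^{a} \, dt = - \frac{2}{a + 1}.$$

Differentiating under the integral sign brings down a factor of $\ln t$:
$$\frac{dJ}{da} = \int_{0}^{1} - 2 t^{a} \log{\left(t \right)} \, dt = \frac{2}{\left(a + 1\right)^{2}}.$$

The integral on the left is $I$, so $I = \frac{2}{\left(a + 1\right)^{2}}$.

Setting $a = \frac{4}{3}$:
$$I = \frac{18}{49}.$$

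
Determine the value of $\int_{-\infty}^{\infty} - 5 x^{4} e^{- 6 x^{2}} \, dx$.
$- \frac{5 \sqrt{6} \sqrt{\pi}}{288}$

Consider the simpler parametrised integral
$$J(a) = \int_{-\infty}^{\infty} - 5 e^{- a x^{2}} \, dx = - \frac{5 \sqrt{\pi}}{\sqrt{a}}.$$

Differentiating under the integral sign brings down a factor of $(-x^2)$:
$$\frac{dJ}{da} = \int_{-\infty}^{\infty} 5 x^{2} e^{- a x^{2}} \, dx = \frac{5 \sqrt{\pi}}{2 a^{\frac{3}{2}}}.$$

Repeating twice in total — each differentiation brings down another $(-x^2)$ — gives
$$\frac{d^{2}J}{da^{2}} = \int_{-\infty}^{\infty} - 5 x^{4} e^{- a x^{2}} \, dx = - \frac{15 \sqrt{\pi}}{4 a^{\frac{5}{2}}},$$
and the integrand here is exactly the target integrand, so $I = - \frac{15 \sqrt{\pi}}{4 a^{\frac{5}{2}}}$.

Setting $a = 6$:
$$I = - \frac{5 \sqrt{6} \sqrt{\pi}}{288}.$$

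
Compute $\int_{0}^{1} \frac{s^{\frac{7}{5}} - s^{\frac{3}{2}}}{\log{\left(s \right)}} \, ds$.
$- \log{\left(\frac{25}{24} \right)}$

Consider the one-parameter family: let $I(a) = \int_{0}^{1} \frac{s^{\frac{7}{5}} - s^{a}}{\log{\left(s \right)}} \, ds$.

Since $\dfrac{\partial}{\partial a}\,s^{a} = s^{a} \ln s$, the $\ln s$ in the denominator cancels and
$$\frac{dI}{da} = \int_{0}^{1} -1 s^{a} \, ds = -1 \left[\frac{s^{a+1}}{a+1}\right]_0^1 = - \frac{1}{a + 1}.$$

Integrating with respect to $a$ gives $I(a) = - \log{\left(\frac{5 a}{12} + \frac{5}{12} \right)} + C$.

At $a = \frac{7}{5}$ the integrand is identically $0$, so $I(\frac{7}{5}) = 0$. The closed form gives $0$, hence $C = 0$.

Setting $a = \frac{3}{2}$:
$$I = - \log{\left(\frac{25}{24} \right)}.$$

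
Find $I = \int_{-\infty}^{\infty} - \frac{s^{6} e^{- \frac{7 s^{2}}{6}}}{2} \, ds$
$- \frac{405 \sqrt{42} \sqrt{\pi}}{4802}$

Consider the simpler parametrised integral
$$J(a) = \int_{-\infty}^{\infty} - \frac{e^{- a s^{2}}}{2} \, ds = - \frac{\sqrt{\pi}}{2 \sqrt{a}}.$$

Differentiating under the integral sign brings down a factor of $(-s^2)$:
$$\frac{dJ}{da} = \int_{-\infty}^{\infty} \frac{s^{2} e^{- a s^{2}}}{2} \, ds = \frac{\sqrt{\pi}}{4 a^{\frac{3}{2}}}.$$

Repeating $3$ times in total — each differentiation brings down another $(-s^2)$ — gives
$$\frac{d^{3}J}{da^{3}} = \int_{-\infty}^{\infty} \frac{s^{6} e^{- a s^{2}}}{2} \, ds = \frac{15 \sqrt{\pi}}{16 a^{\frac{7}{2}}},$$
and the integrand here is $(-1)^{3}$ times the target integrand, so $I = (-1)^{3}\,\frac{d^{3}J}{da^{3}} = - \frac{15 \sqrt{\pi}}{16 a^{\frac{7}{2}}}$.

Setting $a = \frac{7}{6}$:
$$I = - \frac{405 \sqrt{42} \sqrt{\pi}}{4802}.$$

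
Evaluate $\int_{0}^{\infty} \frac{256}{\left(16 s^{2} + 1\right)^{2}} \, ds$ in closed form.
$16 \pi$

Start from the standard arctangent integral
$$J(a) = \int_{0}^{\infty} \frac{1}{a^{2} + s^{2}} \, ds = \frac{\pi}{2 a}.$$

Differentiating under the integral sign with respect to $a$,
$$\frac{dJ}{da} = \int_{0}^{\infty} - \frac{2 a}{\left(a^{2} + s^{2}\right)^{2}} \, ds = - \frac{\pi}{2 a^{2}},$$
so $\int_{0}^{\infty} \frac{1}{\left(a^{2} + s^{2}\right)^{2}} \, ds = \frac{\pi}{4 a^{3}}$.

Setting $a = \frac{1}{4}$:
$$I = 16 \pi.$$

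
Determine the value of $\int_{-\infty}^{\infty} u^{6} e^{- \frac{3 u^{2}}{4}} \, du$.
$\frac{80 \sqrt{3} \sqrt{\pi}}{27}$

Start from the elementary integral
$$J(a) = \int_{-\infty}^{\infty} e^{- a u^{2}} \, du = \frac{\sqrt{\pi}}{\sqrt{a}}.$$

Differentiating under the integral sign brings down a factor of $(-u^2)$:
$$\frac{dJ}{da} = \int_{-\infty}^{\infty} - u^{2} e^{- a u^{2}} \, du = - \frac{\sqrt{\pi}}{2 a^{\frac{3}{2}}}.$$

Repeating $3$ times in total — each differentiation brings down another $(-u^2)$ — gives
$$\frac{d^{3}J}{da^{3}} = \int_{-\infty}^{\infty} - u^{6} e^{- a u^{2}} \, du = - \frac{15 \sqrt{\pi}}{8 a^{\frac{7}{2}}},$$
and the integrand here is $(-1)^{3}$ times the target integrand, so $I = (-1)^{3}\,\frac{d^{3}J}{da^{3}} = \frac{15 \sqrt{\pi}}{8 a^{\frac{7}{2}}}$.

Setting $a = \frac{3}{4}$:
$$I = \frac{80 \sqrt{3} \sqrt{\pi}}{27}.$$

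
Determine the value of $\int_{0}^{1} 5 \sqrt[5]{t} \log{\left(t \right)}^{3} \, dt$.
$- \frac{3125}{216}$

Start from the elementary integral
$$J(a) = \int_{0}^{1} 5 t^{a} \, dt = \frac{5}{a + 1}.$$

Differentiating under the integral sign brings down a factor of $\ln t$:
$$\frac{dJ}{da} = \int_{0}^{1} 5 t^{a} \log{\left(t \right)} \, dt = - \frac{5}{\left(a + 1\right)^{2}}.$$

Repeating $3$ times in total — each differentiation brings down another $\ln t$ — gives
$$\frac{d^{3}J}{da^{3}} = \int_{0}^{1} 5 t^{a} \log{\left(t \right)}^{3} \, dt = - \frac{30}{\left(a + 1\right)^{4}},$$
and the integrand here is exactly the target integrand, so $I = - \frac{30}{\left(a + 1\right)^{4}}$.

Setting $a = \frac{1}{5}$:
$$I = - \frac{3125}{216}.$$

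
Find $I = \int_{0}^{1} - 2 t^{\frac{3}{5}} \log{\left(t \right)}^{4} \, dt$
$- \frac{9375}{2048}$

Begin with the known integral
$$J(a) = \int_{0}^{1} - 2 t^{a} \, dt = - \frac{2}{a + 1}.$$

Differentiating under the integral sign brings down a factor of $\ln t$:
$$\frac{dJ}{da} = \int_{0}^{1} - 2 t^{a} \log{\left(t \right)} \, dt = \frac{2}{\left(a + 1\right)^{2}}.$$

Repeating $4$ times in total — each differentiation brings down another $\ln t$ — gives
$$\frac{d^{4}J}{da^{4}} = \int_{0}^{1} - 2 t^{a} \log{\left(t \right)}^{4} \, dt = - \frac{48}{\left(a + 1\right)^{5}},$$
and the integrand here is exactly the target integrand, so $I = - \frac{48}{\left(a + 1\right)^{5}}$.

Setting $a = \frac{3}{5}$:
$$I = - \frac{9375}{2048}.$$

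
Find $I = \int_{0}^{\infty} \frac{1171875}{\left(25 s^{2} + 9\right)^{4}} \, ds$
$\frac{390625 \pi}{23328}$

Begin with the known result
$$J(a) = \int_{0}^{\infty} \frac{3}{a^{2} + s^{2}} \, ds = \frac{3 \pi}{2 a}.$$

Differentiating under the integral sign with respect to $a$,
$$\frac{dJ}{da} = \int_{0}^{\infty} - \frac{6 a}{\left(a^{2} + s^{2}\right)^{2}} \, ds = - \frac{3 \pi}{2 a^{2}},$$
so $\int_{0}^{\infty} \frac{3}{\left(a^{2} + s^{2}\right)^{2}} \, ds = \frac{3 \pi}{4 a^{3}}$.

Repeating — each differentiation of $1/(s^2+a^2)^j$ produces $-2ja/(s^2+a^2)^{j+1}$ — and dividing through by $-2ja$ at each step yields, after $3$ differentiations in total,
$$\int_{0}^{\infty} \frac{3}{\left(a^{2} + s^{2}\right)^{4}} \, ds = \frac{15 \pi}{32 a^{7}}.$$

Setting $a = \frac{3}{5}$:
$$I = \frac{390625 \pi}{23328}.$$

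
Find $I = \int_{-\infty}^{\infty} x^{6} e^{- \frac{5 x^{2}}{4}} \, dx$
$\frac{48 \sqrt{5} \sqrt{\pi}}{125}$

Begin with the known integral
$$J(a) = \int_{-\infty}^{\infty} e^{- a x^{2}} \, dx = \frac{\sqrt{\pi}}{\sqrt{a}}.$$

Differentiating under the integral sign brings down a factor of $(-x^2)$:
$$\frac{dJ}{da} = \int_{-\infty}^{\infty} - x^{2} e^{- a x^{2}} \, dx = - \frac{\sqrt{\pi}}{2 a^{\frac{3}{2}}}.$$

Repeating $3$ times in total — each differentiation brings down another $(-x^2)$ — gives
$$\frac{d^{3}J}{da^{3}} = \int_{-\infty}^{\infty} - x^{6} e^{- a x^{2}} \, dx = - \frac{15 \sqrt{\pi}}{8 a^{\frac{7}{2}}},$$
and the integrand here is $(-1)^{3}$ times the target integrand, so $I = (-1)^{3}\,\frac{d^{3}J}{da^{3}} = \frac{15 \sqrt{\pi}}{8 a^{\frac{7}{2}}}$.

Setting $a = \frac{5}{4}$:
$$I = \frac{48 \sqrt{5} \sqrt{\pi}}{125}.$$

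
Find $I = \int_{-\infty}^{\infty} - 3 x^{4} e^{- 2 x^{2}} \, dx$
$- \frac{9 \sqrt{2} \sqrt{\pi}}{32}$

Consider the simpler parametrised integral
$$J(a) = \int_{-\infty}^{\infty} - 3 e^{- a x^{2}} \, dx = - \frac{3 \sqrt{\pi}}{\sqrt{a}}.$$

Differentiating under the integral sign brings down a factor of $(-x^2)$:
$$\frac{dJ}{da} = \int_{-\infty}^{\infty} 3 x^{2} e^{- a x^{2}} \, dx = \frac{3 \sqrt{\pi}}{2 a^{\frac{3}{2}}}.$$

Repeating twice in total — each differentiation brings down another $(-x^2)$ — gives
$$\frac{d^{2}J}{da^{2}} = \int_{-\infty}^{\infty} - 3 x^{4} e^{- a x^{2}} \, dx = - \frac{9 \sqrt{\pi}}{4 a^{\frac{5}{2}}},$$
and the integrand here is exactly the target integrand, so $I = - \frac{9 \sqrt{\pi}}{4 a^{\frac{5}{2}}}$.

Setting $a = 2$:
$$I = - \frac{9 \sqrt{2} \sqrt{\pi}}{32}.$$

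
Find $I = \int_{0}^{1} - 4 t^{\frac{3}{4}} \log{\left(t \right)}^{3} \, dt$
$\frac{6144}{2401}$

Begin with the known integral
$$J(a) = \int_{0}^{1} - 4 t^{a} \, dt = - \frac{4}{a + 1}.$$

Differentiating under the integral sign brings down a factor of $\ln t$:
$$\frac{dJ}{da} = \int_{0}^{1} - 4 t^{a} \log{\left(t \right)} \, dt = \frac{4}{\left(a + 1\right)^{2}}.$$

Repeating $3$ times in total — each differentiation brings down another $\ln t$ — gives
$$\frac{d^{3}J}{da^{3}} = \int_{0}^{1} - 4 t^{a} \log{\left(t \right)}^{3} \, dt = \frac{24}{\left(a + 1\right)^{4}},$$
and the integrand here is exactly the target integrand, so $I = \frac{24}{\left(a + 1\right)^{4}}$.

Setting $a = \frac{3}{4}$:
$$I = \frac{6144}{2401}.$$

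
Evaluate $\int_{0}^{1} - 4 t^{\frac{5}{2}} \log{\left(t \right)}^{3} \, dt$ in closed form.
$\frac{384}{2401}$

Consider the simpler parametrised integral
$$J(a) = \int_{0}^{1} - 4 t^{a} \, dt = - \frac{4}{a + 1}.$$

Differentiating under the integral sign brings down a factor of $\ln t$:
$$\frac{dJ}{da} = \int_{0}^{1} - 4 t^{a} \log{\left(t \right)} \, dt = \frac{4}{\left(a + 1\right)^{2}}.$$

Repeating $3$ times in total — each differentiation brings down another $\ln t$ — gives
$$\frac{d^{3}J}{da^{3}} = \int_{0}^{1} - 4 t^{a} \log{\left(t \right)}^{3} \, dt = \frac{24}{\left(a + 1\right)^{4}},$$
and the integrand here is exactly the target integrand, so $I = \frac{24}{\left(a + 1\right)^{4}}$.

Setting $a = \frac{5}{2}$:
$$I = \frac{384}{2401}.$$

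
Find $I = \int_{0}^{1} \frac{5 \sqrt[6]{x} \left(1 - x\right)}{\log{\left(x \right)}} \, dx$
$\log{\left(\frac{16807}{371293} \right)}$

Introduce a parameter $a$ in the exponent: let $I(a) = \int_{0}^{1} \frac{5 \left(- x^{\frac{7}{6}} + x^{a}\right)}{\log{\left(x \right)}} \, dx$.

Since $\dfrac{\partial}{\partial a}\,x^{a} = x^{a} \ln x$, the $\ln x$ in the denominator cancels and
$$\frac{dI}{da} = \int_{0}^{1} 5 x^{a} \, dx = 5 \left[\frac{x^{a+1}}{a+1}\right]_0^1 = \frac{5}{a + 1}.$$

Integrating with respect to $a$ gives $I(a) = \log{\left(\frac{7776 \left(a + 1\right)^{5}}{371293} \right)} + C$.

At $a = \frac{7}{6}$ the integrand is identically $0$, so $I(\frac{7}{6}) = 0$. The closed form gives $0$, hence $C = 0$.

Setting $a = \frac{1}{6}$:
$$I = \log{\left(\frac{16807}{371293} \right)}.$$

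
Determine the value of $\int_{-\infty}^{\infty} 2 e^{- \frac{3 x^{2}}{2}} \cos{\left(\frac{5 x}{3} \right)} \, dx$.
$\frac{2 \sqrt{6} \sqrt{\pi}}{3 e^{\frac{25}{54}}}$

Define $I(b) = \int_{-\infty}^{\infty} 2 e^{- \frac{3 x^{2}}{2}} \cos{\left(b x \right)} \, dx$.

Differentiating under the integral sign,
$$I'(b) = \int_{-\infty}^{\infty} - 2 x e^{- \frac{3 x^{2}}{2}} \sin{\left(b x \right)} \, dx.$$

Integrate $\int_{-\infty}^{\infty} x \sin(b x)\, e^{- \frac{3 x^{2}}{2}}\, dx$ by parts with $u = \sin(b x)$ and $dv = x\, e^{- \frac{3 x^{2}}{2}}\, dx$, giving $v = - \frac{e^{- \frac{3 x^{2}}{2}}}{3}$. The boundary term vanishes and
$$\int_{-\infty}^{\infty} x \sin(b x)\, e^{- \frac{3 x^{2}}{2}}\, dx = \frac{b}{3} \int_{-\infty}^{\infty} \cos(b x)\, e^{- \frac{3 x^{2}}{2}}\, dx,$$
so $I'(b) = - \frac{b}{3}\, I(b)$.

This is a separable first-order ODE; solving with the initial condition $I(0) = \int_{-\infty}^{\infty} 2 e^{- \frac{3 x^{2}}{2}}\,dx = \frac{2 \sqrt{6} \sqrt{\pi}}{3}$ gives
$$I(b) = \frac{2 \sqrt{6} \sqrt{\pi} e^{- \frac{b^{2}}{6}}}{3}.$$

Setting $b = \frac{5}{3}$:
$$I = \frac{2 \sqrt{6} \sqrt{\pi}}{3 e^{\frac{25}{54}}}.$$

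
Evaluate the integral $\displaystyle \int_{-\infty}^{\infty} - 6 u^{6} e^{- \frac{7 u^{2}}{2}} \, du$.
$- \frac{90 \sqrt{14} \sqrt{\pi}}{2401}$

Consider the simpler parametrised integral
$$J(a) = \int_{-\infty}^{\infty} - 6 e^{- a u^{2}} \, du = - \frac{6 \sqrt{\pi}}{\sqrt{a}}.$$

Differentiating under the integral sign brings down a factor of $(-u^2)$:
$$\frac{dJ}{da} = \int_{-\infty}^{\infty} 6 u^{2} e^{- a u^{2}} \, du = \frac{3 \sqrt{\pi}}{a^{\frac{3}{2}}}.$$

Repeating $3$ times in total — each differentiation brings down another $(-u^2)$ — gives
$$\frac{d^{3}J}{da^{3}} = \int_{-\infty}^{\infty} 6 u^{6} e^{- a u^{2}} \, du = \frac{45 \sqrt{\pi}}{4 a^{\frac{7}{2}}},$$
and the integrand here is $(-1)^{3}$ times the target integrand, so $I = (-1)^{3}\,\frac{d^{3}J}{da^{3}} = - \frac{45 \sqrt{\pi}}{4 a^{\frac{7}{2}}}$.

Setting $a = \frac{7}{2}$:
$$I = - \frac{90 \sqrt{14} \sqrt{\pi}}{2401}.$$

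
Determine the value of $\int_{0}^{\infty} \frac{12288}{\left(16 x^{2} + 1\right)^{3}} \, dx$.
$576 \pi$

Start from the standard arctangent integral
$$J(a) = \int_{0}^{\infty} \frac{3}{a^{2} + x^{2}} \, dx = \frac{3 \pi}{2 a}.$$

Differentiating under the integral sign with respect to $a$,
$$\frac{dJ}{da} = \int_{0}^{\infty} - \frac{6 a}{\left(a^{2} + x^{2}\right)^{2}} \, dx = - \frac{3 \pi}{2 a^{2}},$$
so $\int_{0}^{\infty} \frac{3}{\left(a^{2} + x^{2}\right)^{2}} \, dx = \frac{3 \pi}{4 a^{3}}$.

Repeating — each differentiation of $1/(x^2+a^2)^j$ produces $-2ja/(x^2+a^2)^{j+1}$ — and dividing through by $-2ja$ at each step yields, after $2$ differentiations in total,
$$\int_{0}^{\infty} \frac{3}{\left(a^{2} + x^{2}\right)^{3}} \, dx = \frac{9 \pi}{16 a^{5}}.$$

Setting $a = \frac{1}{4}$:
$$I = 576 \pi.$$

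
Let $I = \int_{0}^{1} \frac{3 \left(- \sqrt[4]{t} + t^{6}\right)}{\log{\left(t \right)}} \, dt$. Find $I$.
$\log{\left(\frac{21952}{125} \right)}$

Replace the exponent $6$ by a parameter $a$: let $I(a) = \int_{0}^{1} \frac{3 \left(- \sqrt[4]{t} + t^{a}\right)}{\log{\left(t \right)}} \, dt$.

Since $\dfrac{\partial}{\partial a}\,t^{a} = t^{a} \ln t$, the $\ln t$ in the denominator cancels and
$$\frac{dI}{da} = \int_{0}^{1} 3 t^{a} \, dt = 3 \left[\frac{t^{a+1}}{a+1}\right]_0^1 = \frac{3}{a + 1}.$$

Integrating with respect to $a$ gives $I(a) = \log{\left(\frac{64 \left(a + 1\right)^{3}}{125} \right)} + C$.

At $a = \frac{1}{4}$ the integrand is identically $0$, so $I(\frac{1}{4}) = 0$. The closed form gives $0$, hence $C = 0$.

Setting $a = 6$:
$$I = \log{\left(\frac{21952}{125} \right)}.$$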